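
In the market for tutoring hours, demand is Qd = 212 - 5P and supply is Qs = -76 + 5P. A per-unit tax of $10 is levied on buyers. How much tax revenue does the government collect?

Tax revenue = 430

Pre-tax equilibrium: P* = 28.8, Q* = 68.
Tax on buyers shifts demand to Qd = 212 − 5(P + 10) = 162 - 5P.
162 - 5P = -76 + 5P gives seller price Ps = 23.8; buyers pay Pb = 23.8 + 10 = 33.8.
New quantity: Q = 212 − 5(33.8) = 43.
Revenue = 10 × 43 = 430.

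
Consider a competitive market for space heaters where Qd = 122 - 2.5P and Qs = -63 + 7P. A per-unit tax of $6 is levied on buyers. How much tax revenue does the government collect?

Pre-tax equilibrium: P* = 370/19, Q* = 1393/19.
Tax on buyers shifts demand to Qd = 122 − 2.5(P + 6) = 107 - 2.5P.
107 - 2.5P = -63 + 7P gives seller price Ps = 340/19; buyers pay Pb = 340/19 + 6 = 454/19.
New quantity: Q = 122 − 2.5(454/19) = 1183/19.
Revenue = 6 × 1183/19 = 7098/19.

Tax revenue = 7098/19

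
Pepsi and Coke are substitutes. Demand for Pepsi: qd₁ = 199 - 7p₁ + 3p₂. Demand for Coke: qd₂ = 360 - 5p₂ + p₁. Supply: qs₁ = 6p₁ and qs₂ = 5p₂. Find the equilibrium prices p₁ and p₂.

p₁ = 3070/127, p₂ = 4879/127

Market 1: 199 - 7p₁ + 3p₂ = 6p₁ → 13p₁ - 3p₂ = 199.
Market 2: 10p₂ - p₁ = 360.
Eliminating p₂: 10×(1) + 3×(2) gives 127p₁ = 3070, so p₁ = 3070/127.
Back-substitute into (2): p₂ = (360 + 1×3070/127) / 10 = 4879/127.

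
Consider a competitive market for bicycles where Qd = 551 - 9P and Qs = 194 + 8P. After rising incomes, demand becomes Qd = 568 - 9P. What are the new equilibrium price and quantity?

Original equilibrium: P* = 21, Q* = 362.
New equilibrium: 568 - 9P = 194 + 8P, so 374 = 17P and P' = 22; Q' = 568 − 9(22) = 370.

P' = 22, Q' = 370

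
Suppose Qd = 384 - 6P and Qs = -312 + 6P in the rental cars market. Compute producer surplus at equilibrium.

Producer surplus = 108

Equilibrium: 384 - 6P = -312 + 6P gives P* = 58, Q* = 36.
Supply starts at P = 52 (where Qs = 0).
PS = ½(58 − 52)(36) = 108.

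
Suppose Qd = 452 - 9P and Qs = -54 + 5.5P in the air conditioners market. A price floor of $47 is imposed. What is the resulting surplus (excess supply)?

Equilibrium price would be P* = 1012/29, so the floor at 47 binds.
At P = 47: Qd = 29, Qs = 204.5.
Surplus = 204.5 − 29 = 175.5.

Surplus = 175.5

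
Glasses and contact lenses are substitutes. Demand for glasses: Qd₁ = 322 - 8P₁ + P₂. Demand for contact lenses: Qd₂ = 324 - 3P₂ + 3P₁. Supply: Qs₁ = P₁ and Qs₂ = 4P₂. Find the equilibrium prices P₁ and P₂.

P₁ = 1289/30, P₂ = 64.7

Market 1: 322 - 8P₁ + P₂ = P₁ → 9P₁ - P₂ = 322.
Market 2: 7P₂ - 3P₁ = 324.
Eliminating P₂: 7×(1) + 1×(2) gives 60P₁ = 2578, so P₁ = 1289/30.
Back-substitute into (2): P₂ = (324 + 3×1289/30) / 7 = 64.7.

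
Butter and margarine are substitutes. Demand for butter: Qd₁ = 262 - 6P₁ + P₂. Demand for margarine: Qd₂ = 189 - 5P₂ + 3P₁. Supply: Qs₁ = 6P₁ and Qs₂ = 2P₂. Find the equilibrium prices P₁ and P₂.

P₁ = 2023/81, P₂ = 1018/27

Market 1: 262 - 6P₁ + P₂ = 6P₁ → 12P₁ - P₂ = 262.
Market 2: 7P₂ - 3P₁ = 189.
Eliminating P₂: 7×(1) + 1×(2) gives 81P₁ = 2023, so P₁ = 2023/81.
Back-substitute into (2): P₂ = (189 + 3×2023/81) / 7 = 1018/27.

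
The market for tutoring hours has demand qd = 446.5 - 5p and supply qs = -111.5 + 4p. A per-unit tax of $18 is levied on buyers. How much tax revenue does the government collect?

Pre-tax equilibrium: p* = 62, q* = 136.5.
Tax on buyers shifts demand to qd = 446.5 − 5(p + 18) = 356.5 - 5p.
356.5 - 5p = -111.5 + 4p gives seller price ps = 52; buyers pay pb = 52 + 18 = 70.
New quantity: q = 446.5 − 5(70) = 96.5.
Revenue = 18 × 96.5 = 1737.

Tax revenue = 1737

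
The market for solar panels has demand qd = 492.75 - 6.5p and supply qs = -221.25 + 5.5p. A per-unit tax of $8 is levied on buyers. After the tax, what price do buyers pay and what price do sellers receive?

Pre-tax equilibrium: p* = 59.5, q* = 106.
Tax on buyers shifts demand to qd = 492.75 − 6.5(p + 8) = 440.75 - 6.5p.
440.75 - 6.5p = -221.25 + 5.5p gives seller price ps = 331/6; buyers pay pb = 331/6 + 8 = 379/6.
New quantity: q = 492.75 − 6.5(379/6) = 493/6.

Buyers pay 379/6, sellers receive 331/6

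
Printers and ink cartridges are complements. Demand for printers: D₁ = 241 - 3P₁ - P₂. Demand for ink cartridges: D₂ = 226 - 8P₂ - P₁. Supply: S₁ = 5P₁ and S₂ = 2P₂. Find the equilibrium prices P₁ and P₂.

Market 1: 241 - 3P₁ - P₂ = 5P₁ → 8P₁ + P₂ = 241.
Market 2: 10P₂ + P₁ = 226.
Eliminating P₂: 10×(1) − 1×(2) gives 79P₁ = 2184, so P₁ = 2184/79.
Back-substitute into (2): P₂ = (226 − 1×2184/79) / 10 = 1567/79.

P₁ = 2184/79, P₂ = 1567/79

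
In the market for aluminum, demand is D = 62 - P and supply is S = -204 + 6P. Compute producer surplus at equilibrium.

Equilibrium: 62 - P = -204 + 6P gives P* = 38, Q* = 24.
Supply starts at P = 34 (where S = 0).
PS = ½(38 − 34)(24) = 48.

Producer surplus = 48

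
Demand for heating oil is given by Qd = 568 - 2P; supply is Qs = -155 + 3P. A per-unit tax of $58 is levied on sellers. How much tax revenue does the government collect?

Tax revenue = 12133.6

Pre-tax equilibrium: P* = 144.6, Q* = 278.8.
Tax on sellers shifts supply to Qs = -155 + 3(P − 58) = -329 + 3P.
568 - 2P = -329 + 3P gives buyer price Pb = 179.4; sellers receive Ps = 179.4 − 58 = 121.4.
New quantity: Q = 568 − 2(179.4) = 209.2.
Revenue = 58 × 209.2 = 12133.6.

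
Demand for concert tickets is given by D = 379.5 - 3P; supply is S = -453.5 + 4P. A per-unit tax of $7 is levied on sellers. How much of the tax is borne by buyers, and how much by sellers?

Pre-tax equilibrium: P* = 119, Q* = 22.5.
Tax on sellers shifts supply to S = -453.5 + 4(P − 7) = -481.5 + 4P.
379.5 - 3P = -481.5 + 4P gives buyer price Pb = 123; sellers receive Ps = 123 − 7 = 116.
New quantity: Q = 379.5 − 3(123) = 10.5.
Buyer burden = 123 − 119 = 4; seller burden = 119 − 116 = 3.

Buyers bear $4, sellers bear $3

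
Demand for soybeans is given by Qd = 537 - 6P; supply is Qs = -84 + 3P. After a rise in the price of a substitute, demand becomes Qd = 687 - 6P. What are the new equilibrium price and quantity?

P' = 257/3, Q' = 173

Original equilibrium: P* = 69, Q* = 123.
New equilibrium: 687 - 6P = -84 + 3P, so 771 = 9P and P' = 257/3; Q' = 687 − 6(257/3) = 173.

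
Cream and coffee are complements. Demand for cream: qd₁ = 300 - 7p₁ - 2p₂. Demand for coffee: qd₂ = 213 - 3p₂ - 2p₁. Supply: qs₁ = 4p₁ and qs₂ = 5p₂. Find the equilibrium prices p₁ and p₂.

Market 1: 300 - 7p₁ - 2p₂ = 4p₁ → 11p₁ + 2p₂ = 300.
Market 2: 8p₂ + 2p₁ = 213.
Eliminating p₂: 8×(1) − 2×(2) gives 84p₁ = 1974, so p₁ = 23.5.
Back-substitute into (2): p₂ = (213 − 2×23.5) / 8 = 20.75.

p₁ = 23.5, p₂ = 20.75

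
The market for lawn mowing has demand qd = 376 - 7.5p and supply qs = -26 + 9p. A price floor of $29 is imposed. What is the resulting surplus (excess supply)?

Surplus = 76.5

Equilibrium price would be p* = 268/11, so the floor at 29 binds.
At p = 29: qd = 158.5, qs = 235.
Surplus = 235 − 158.5 = 76.5.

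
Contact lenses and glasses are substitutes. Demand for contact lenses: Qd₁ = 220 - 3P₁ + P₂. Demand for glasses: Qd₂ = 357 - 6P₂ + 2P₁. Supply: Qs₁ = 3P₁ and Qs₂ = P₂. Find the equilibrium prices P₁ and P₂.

Market 1: 220 - 3P₁ + P₂ = 3P₁ → 6P₁ - P₂ = 220.
Market 2: 7P₂ - 2P₁ = 357.
Eliminating P₂: 7×(1) + 1×(2) gives 40P₁ = 1897, so P₁ = 47.425.
Back-substitute into (2): P₂ = (357 + 2×47.425) / 7 = 64.55.

P₁ = 47.425, P₂ = 64.55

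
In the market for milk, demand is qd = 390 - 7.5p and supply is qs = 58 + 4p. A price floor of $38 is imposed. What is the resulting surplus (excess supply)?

Equilibrium price would be p* = 664/23, so the floor at 38 binds.
At p = 38: qd = 105, qs = 210.
Surplus = 210 − 105 = 105.

Surplus = 105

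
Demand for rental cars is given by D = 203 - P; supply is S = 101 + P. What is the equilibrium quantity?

Set D = S: 203 - P = 101 + P.
102 = 2P, so P* = 51.
Q* = 203 − 1(51) = 152.

Q* = 152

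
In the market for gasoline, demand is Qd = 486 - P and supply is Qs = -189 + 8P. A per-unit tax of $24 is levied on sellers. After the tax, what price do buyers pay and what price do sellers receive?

Pre-tax equilibrium: P* = 75, Q* = 411.
Tax on sellers shifts supply to Qs = -189 + 8(P − 24) = -381 + 8P.
486 - P = -381 + 8P gives buyer price Pb = 289/3; sellers receive Ps = 289/3 − 24 = 217/3.
New quantity: Q = 486 − 1(289/3) = 1169/3.

Buyers pay 289/3, sellers receive 217/3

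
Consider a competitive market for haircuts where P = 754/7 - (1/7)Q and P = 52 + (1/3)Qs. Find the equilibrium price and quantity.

Set the two price expressions equal: 754/7 - (1/7)Q = 52 + (1/3)Q.
390/7 = (10/21)Q, so Q* = 117.
P* = 754/7 − (1/7)(117) = 91.

P* = 91, Q* = 117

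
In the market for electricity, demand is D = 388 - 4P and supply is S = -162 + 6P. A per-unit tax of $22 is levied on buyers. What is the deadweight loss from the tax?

Deadweight loss = 580.8

Pre-tax equilibrium: P* = 55, Q* = 168.
Tax on buyers shifts demand to D = 388 − 4(P + 22) = 300 - 4P.
300 - 4P = -162 + 6P gives seller price Ps = 46.2; buyers pay Pb = 46.2 + 22 = 68.2.
New quantity: Q = 388 − 4(68.2) = 115.2.
DWL = ½ × 22 × (168 − 115.2) = 580.8.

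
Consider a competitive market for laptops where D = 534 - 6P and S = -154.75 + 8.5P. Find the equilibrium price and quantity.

P* = 47.5, Q* = 249

Set D = S: 534 - 6P = -154.75 + 8.5P.
688.75 = 14.5P, so P* = 47.5.
Q* = 534 − 6(47.5) = 249.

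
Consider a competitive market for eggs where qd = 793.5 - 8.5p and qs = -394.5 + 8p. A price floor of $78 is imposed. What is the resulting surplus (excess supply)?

Surplus = 99

Equilibrium price would be p* = 72, so the floor at 78 binds.
At p = 78: qd = 130.5, qs = 229.5.
Surplus = 229.5 − 130.5 = 99.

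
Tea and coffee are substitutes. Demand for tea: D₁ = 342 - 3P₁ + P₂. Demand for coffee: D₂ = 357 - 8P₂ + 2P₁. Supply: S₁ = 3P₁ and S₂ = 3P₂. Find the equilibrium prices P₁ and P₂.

Market 1: 342 - 3P₁ + P₂ = 3P₁ → 6P₁ - P₂ = 342.
Market 2: 11P₂ - 2P₁ = 357.
Eliminating P₂: 11×(1) + 1×(2) gives 64P₁ = 4119, so P₁ = 64.359375.
Back-substitute into (2): P₂ = (357 + 2×64.359375) / 11 = 44.15625.

P₁ = 64.359375, P₂ = 44.15625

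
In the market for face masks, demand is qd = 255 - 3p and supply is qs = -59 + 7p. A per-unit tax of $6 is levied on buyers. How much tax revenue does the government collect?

Tax revenue = 889.2

Pre-tax equilibrium: p* = 31.4, q* = 160.8.
Tax on buyers shifts demand to qd = 255 − 3(p + 6) = 237 - 3p.
237 - 3p = -59 + 7p gives seller price ps = 29.6; buyers pay pb = 29.6 + 6 = 35.6.
New quantity: q = 255 − 3(35.6) = 148.2.
Revenue = 6 × 148.2 = 889.2.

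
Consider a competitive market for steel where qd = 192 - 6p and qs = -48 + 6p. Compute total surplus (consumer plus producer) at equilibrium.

Equilibrium: 192 - 6p = -48 + 6p gives p* = 20, q* = 72.
Demand choke price: p = 32; supply starts at p = 8.
CS = ½(32 − 20)(72) = 432; PS = ½(20 − 8)(72) = 432.

Total surplus = 864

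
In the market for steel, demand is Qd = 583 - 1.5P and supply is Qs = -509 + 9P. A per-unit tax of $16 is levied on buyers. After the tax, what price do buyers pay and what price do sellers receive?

Buyers pay 824/7, sellers receive 712/7

Pre-tax equilibrium: P* = 104, Q* = 427.
Tax on buyers shifts demand to Qd = 583 − 1.5(P + 16) = 559 - 1.5P.
559 - 1.5P = -509 + 9P gives seller price Ps = 712/7; buyers pay Pb = 712/7 + 16 = 824/7.
New quantity: Q = 583 − 1.5(824/7) = 2845/7.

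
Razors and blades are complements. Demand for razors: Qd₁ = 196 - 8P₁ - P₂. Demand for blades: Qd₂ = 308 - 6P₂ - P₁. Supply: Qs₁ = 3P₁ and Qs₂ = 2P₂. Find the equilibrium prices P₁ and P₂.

Market 1: 196 - 8P₁ - P₂ = 3P₁ → 11P₁ + P₂ = 196.
Market 2: 8P₂ + P₁ = 308.
Eliminating P₂: 8×(1) − 1×(2) gives 87P₁ = 1260, so P₁ = 420/29.
Back-substitute into (2): P₂ = (308 − 1×420/29) / 8 = 1064/29.

P₁ = 420/29, P₂ = 1064/29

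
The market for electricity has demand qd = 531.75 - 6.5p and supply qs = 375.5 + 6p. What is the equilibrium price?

Set qd = qs: 531.75 - 6.5p = 375.5 + 6p.
156.25 = 12.5p, so p* = 12.5.
q* = 531.75 − 6.5(12.5) = 450.5.

p* = 12.5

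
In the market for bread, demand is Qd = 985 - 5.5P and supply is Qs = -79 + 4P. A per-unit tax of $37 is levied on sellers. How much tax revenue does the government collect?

Tax revenue = 199171/19

Pre-tax equilibrium: P* = 112, Q* = 369.
Tax on sellers shifts supply to Qs = -79 + 4(P − 37) = -227 + 4P.
985 - 5.5P = -227 + 4P gives buyer price Pb = 2424/19; sellers receive Ps = 2424/19 − 37 = 1721/19.
New quantity: Q = 985 − 5.5(2424/19) = 5383/19.
Revenue = 37 × 5383/19 = 199171/19.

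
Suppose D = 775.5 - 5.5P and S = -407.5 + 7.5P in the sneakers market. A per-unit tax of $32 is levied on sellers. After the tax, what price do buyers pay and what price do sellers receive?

Pre-tax equilibrium: P* = 91, Q* = 275.
Tax on sellers shifts supply to S = -407.5 + 7.5(P − 32) = -647.5 + 7.5P.
775.5 - 5.5P = -647.5 + 7.5P gives buyer price Pb = 1423/13; sellers receive Ps = 1423/13 − 32 = 1007/13.
New quantity: Q = 775.5 − 5.5(1423/13) = 2255/13.

Buyers pay 1423/13, sellers receive 1007/13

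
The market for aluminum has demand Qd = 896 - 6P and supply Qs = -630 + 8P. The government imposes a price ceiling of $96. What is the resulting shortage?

Equilibrium price would be P* = 109, so the ceiling at 96 binds.
At P = 96: Qd = 896 − 6(96) = 320, Qs = -630 + 8(96) = 138.
Shortage = 320 − 138 = 182.

Shortage = 182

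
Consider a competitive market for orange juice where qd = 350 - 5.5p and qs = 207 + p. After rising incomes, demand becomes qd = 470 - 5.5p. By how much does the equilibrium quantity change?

Original equilibrium: p* = 22, q* = 229.
New equilibrium: 470 - 5.5p = 207 + p, so 263 = 6.5p and p' = 526/13; q' = 470 − 5.5(526/13) = 3217/13.
Change in quantity: 3217/13 − 229 = 240/13.

Δq = 240/13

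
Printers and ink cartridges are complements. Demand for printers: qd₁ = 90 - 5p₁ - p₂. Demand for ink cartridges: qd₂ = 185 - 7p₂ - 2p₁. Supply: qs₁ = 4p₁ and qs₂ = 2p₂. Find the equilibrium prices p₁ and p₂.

p₁ = 625/79, p₂ = 1485/79

Market 1: 90 - 5p₁ - p₂ = 4p₁ → 9p₁ + p₂ = 90.
Market 2: 9p₂ + 2p₁ = 185.
Eliminating p₂: 9×(1) − 1×(2) gives 79p₁ = 625, so p₁ = 625/79.
Back-substitute into (2): p₂ = (185 − 2×625/79) / 9 = 1485/79.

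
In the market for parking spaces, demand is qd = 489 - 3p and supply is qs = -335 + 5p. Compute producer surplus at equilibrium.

Producer surplus = 3240

Equilibrium: 489 - 3p = -335 + 5p gives p* = 103, q* = 180.
Supply starts at p = 67 (where qs = 0).
PS = ½(103 − 67)(180) = 3240.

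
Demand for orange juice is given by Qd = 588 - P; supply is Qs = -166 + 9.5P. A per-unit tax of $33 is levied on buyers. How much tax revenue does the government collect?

Tax revenue = 16049

Pre-tax equilibrium: P* = 1508/21, Q* = 10840/21.
Tax on buyers shifts demand to Qd = 588 − 1(P + 33) = 555 - P.
555 - P = -166 + 9.5P gives seller price Ps = 206/3; buyers pay Pb = 206/3 + 33 = 305/3.
New quantity: Q = 588 − 1(305/3) = 1459/3.
Revenue = 33 × 1459/3 = 16049.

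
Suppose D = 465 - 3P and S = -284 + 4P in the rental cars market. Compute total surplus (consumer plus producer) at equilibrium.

Total surplus = 6048

Equilibrium: 465 - 3P = -284 + 4P gives P* = 107, Q* = 144.
Demand choke price: P = 155; supply starts at P = 71.
CS = ½(155 − 107)(144) = 3456; PS = ½(107 − 71)(144) = 2592.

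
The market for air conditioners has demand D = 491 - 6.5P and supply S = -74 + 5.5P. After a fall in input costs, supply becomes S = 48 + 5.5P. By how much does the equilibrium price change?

Original equilibrium: P* = 565/12, Q* = 4439/24.
New equilibrium: 491 - 6.5P = 48 + 5.5P, so 443 = 12P and P' = 443/12; Q' = 491 − 6.5(443/12) = 6025/24.
Change in price: 443/12 − 565/12 = -61/6.

ΔP = -61/6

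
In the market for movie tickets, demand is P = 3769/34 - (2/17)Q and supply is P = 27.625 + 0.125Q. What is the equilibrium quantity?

Set the two price expressions equal: 3769/34 - (2/17)Q = 27.625 + 0.125Q.
11319/136 = (33/136)Q, so Q* = 343.
P* = 3769/34 − (2/17)(343) = 70.5.

Q* = 343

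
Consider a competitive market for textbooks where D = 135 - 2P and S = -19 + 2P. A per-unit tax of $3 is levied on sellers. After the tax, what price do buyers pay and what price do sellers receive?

Buyers pay $40, sellers receive $37

Pre-tax equilibrium: P* = 38.5, Q* = 58.
Tax on sellers shifts supply to S = -19 + 2(P − 3) = -25 + 2P.
135 - 2P = -25 + 2P gives buyer price Pb = 40; sellers receive Ps = 40 − 3 = 37.
New quantity: Q = 135 − 2(40) = 55.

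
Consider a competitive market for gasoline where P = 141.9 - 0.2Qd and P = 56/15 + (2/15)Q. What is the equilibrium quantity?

Set the two price expressions equal: 141.9 - 0.2Q = 56/15 + (2/15)Q.
829/6 = (1/3)Q, so Q* = 414.5.
P* = 141.9 − (0.2)(414.5) = 59.

Q* = 414.5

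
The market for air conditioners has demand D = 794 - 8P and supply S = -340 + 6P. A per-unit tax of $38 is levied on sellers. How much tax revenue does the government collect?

Pre-tax equilibrium: P* = 81, Q* = 146.
Tax on sellers shifts supply to S = -340 + 6(P − 38) = -568 + 6P.
794 - 8P = -568 + 6P gives buyer price Pb = 681/7; sellers receive Ps = 681/7 − 38 = 415/7.
New quantity: Q = 794 − 8(681/7) = 110/7.
Revenue = 38 × 110/7 = 4180/7.

Tax revenue = 4180/7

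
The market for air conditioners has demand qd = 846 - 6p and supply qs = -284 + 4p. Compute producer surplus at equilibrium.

Equilibrium: 846 - 6p = -284 + 4p gives p* = 113, q* = 168.
Supply starts at p = 71 (where qs = 0).
PS = ½(113 − 71)(168) = 3528.

Producer surplus = 3528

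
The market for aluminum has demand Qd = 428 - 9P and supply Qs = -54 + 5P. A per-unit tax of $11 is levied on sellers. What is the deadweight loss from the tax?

Pre-tax equilibrium: P* = 241/7, Q* = 827/7.
Tax on sellers shifts supply to Qs = -54 + 5(P − 11) = -109 + 5P.
428 - 9P = -109 + 5P gives buyer price Pb = 537/14; sellers receive Ps = 537/14 − 11 = 383/14.
New quantity: Q = 428 − 9(537/14) = 1159/14.
DWL = ½ × 11 × (827/7 − 1159/14) = 5445/28.

Deadweight loss = 5445/28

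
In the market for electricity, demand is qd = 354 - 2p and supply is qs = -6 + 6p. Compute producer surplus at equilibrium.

Equilibrium: 354 - 2p = -6 + 6p gives p* = 45, q* = 264.
Supply starts at p = 1 (where qs = 0).
PS = ½(45 − 1)(264) = 5808.

Producer surplus = 5808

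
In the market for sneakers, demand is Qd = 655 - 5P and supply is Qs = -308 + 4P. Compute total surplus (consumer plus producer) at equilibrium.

Total surplus = 3240

Equilibrium: 655 - 5P = -308 + 4P gives P* = 107, Q* = 120.
Demand choke price: P = 131; supply starts at P = 77.
CS = ½(131 − 107)(120) = 1440; PS = ½(107 − 77)(120) = 1800.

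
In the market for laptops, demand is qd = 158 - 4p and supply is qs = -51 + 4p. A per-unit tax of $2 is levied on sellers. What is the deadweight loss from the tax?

Pre-tax equilibrium: p* = 26.125, q* = 53.5.
Tax on sellers shifts supply to qs = -51 + 4(p − 2) = -59 + 4p.
158 - 4p = -59 + 4p gives buyer price pb = 27.125; sellers receive ps = 27.125 − 2 = 25.125.
New quantity: q = 158 − 4(27.125) = 49.5.
DWL = ½ × 2 × (53.5 − 49.5) = 4.

Deadweight loss = 4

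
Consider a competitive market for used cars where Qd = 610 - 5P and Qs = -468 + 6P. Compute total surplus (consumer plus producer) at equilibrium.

Equilibrium: 610 - 5P = -468 + 6P gives P* = 98, Q* = 120.
Demand choke price: P = 122; supply starts at P = 78.
CS = ½(122 − 98)(120) = 1440; PS = ½(98 − 78)(120) = 1200.

Total surplus = 2640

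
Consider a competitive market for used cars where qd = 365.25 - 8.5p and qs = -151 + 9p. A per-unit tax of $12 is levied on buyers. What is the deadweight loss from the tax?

Deadweight loss = 11016/35

Pre-tax equilibrium: p* = 29.5, q* = 114.5.
Tax on buyers shifts demand to qd = 365.25 − 8.5(p + 12) = 263.25 - 8.5p.
263.25 - 8.5p = -151 + 9p gives seller price ps = 1657/70; buyers pay pb = 1657/70 + 12 = 2497/70.
New quantity: q = 365.25 − 8.5(2497/70) = 4343/70.
DWL = ½ × 12 × (114.5 − 4343/70) = 11016/35.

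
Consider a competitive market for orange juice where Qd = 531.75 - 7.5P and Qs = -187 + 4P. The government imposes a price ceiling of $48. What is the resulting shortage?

Equilibrium price would be P* = 62.5, so the ceiling at 48 binds.
At P = 48: Qd = 531.75 − 7.5(48) = 171.75, Qs = -187 + 4(48) = 5.
Shortage = 171.75 − 5 = 166.75.

Shortage = 166.75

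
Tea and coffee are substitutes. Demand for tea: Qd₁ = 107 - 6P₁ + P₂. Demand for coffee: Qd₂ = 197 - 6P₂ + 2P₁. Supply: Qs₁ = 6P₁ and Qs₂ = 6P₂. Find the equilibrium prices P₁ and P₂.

P₁ = 1481/142, P₂ = 1289/71

Market 1: 107 - 6P₁ + P₂ = 6P₁ → 12P₁ - P₂ = 107.
Market 2: 12P₂ - 2P₁ = 197.
Eliminating P₂: 12×(1) + 1×(2) gives 142P₁ = 1481, so P₁ = 1481/142.
Back-substitute into (2): P₂ = (197 + 2×1481/142) / 12 = 1289/71.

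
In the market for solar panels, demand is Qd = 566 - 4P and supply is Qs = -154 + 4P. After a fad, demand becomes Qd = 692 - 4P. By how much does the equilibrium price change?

Original equilibrium: P* = 90, Q* = 206.
New equilibrium: 692 - 4P = -154 + 4P, so 846 = 8P and P' = 105.75; Q' = 692 − 4(105.75) = 269.
Change in price: 105.75 − 90 = 15.75.

ΔP = 15.75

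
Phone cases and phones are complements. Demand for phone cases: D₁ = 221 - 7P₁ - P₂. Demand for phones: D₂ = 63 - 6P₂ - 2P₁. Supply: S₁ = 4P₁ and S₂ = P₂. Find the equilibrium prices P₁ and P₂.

P₁ = 1484/75, P₂ = 251/75

Market 1: 221 - 7P₁ - P₂ = 4P₁ → 11P₁ + P₂ = 221.
Market 2: 7P₂ + 2P₁ = 63.
Eliminating P₂: 7×(1) − 1×(2) gives 75P₁ = 1484, so P₁ = 1484/75.
Back-substitute into (2): P₂ = (63 − 2×1484/75) / 7 = 251/75.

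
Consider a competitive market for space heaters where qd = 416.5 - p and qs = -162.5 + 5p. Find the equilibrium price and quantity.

p* = 96.5, q* = 320

Set qd = qs: 416.5 - p = -162.5 + 5p.
579 = 6p, so p* = 96.5.
q* = 416.5 − 1(96.5) = 320.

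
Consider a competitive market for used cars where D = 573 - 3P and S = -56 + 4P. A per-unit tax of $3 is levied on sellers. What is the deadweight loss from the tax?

Pre-tax equilibrium: P* = 629/7, Q* = 2124/7.
Tax on sellers shifts supply to S = -56 + 4(P − 3) = -68 + 4P.
573 - 3P = -68 + 4P gives buyer price Pb = 641/7; sellers receive Ps = 641/7 − 3 = 620/7.
New quantity: Q = 573 − 3(641/7) = 2088/7.
DWL = ½ × 3 × (2124/7 − 2088/7) = 54/7.

Deadweight loss = 54/7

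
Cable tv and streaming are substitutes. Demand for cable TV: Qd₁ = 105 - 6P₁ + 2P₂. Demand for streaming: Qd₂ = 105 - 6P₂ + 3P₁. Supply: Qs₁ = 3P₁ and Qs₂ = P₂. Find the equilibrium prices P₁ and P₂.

Market 1: 105 - 6P₁ + 2P₂ = 3P₁ → 9P₁ - 2P₂ = 105.
Market 2: 7P₂ - 3P₁ = 105.
Eliminating P₂: 7×(1) + 2×(2) gives 57P₁ = 945, so P₁ = 315/19.
Back-substitute into (2): P₂ = (105 + 3×315/19) / 7 = 420/19.

P₁ = 315/19, P₂ = 420/19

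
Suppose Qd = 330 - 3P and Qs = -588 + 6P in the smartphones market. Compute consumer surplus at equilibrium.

Consumer surplus = 96

Equilibrium: 330 - 3P = -588 + 6P gives P* = 102, Q* = 24.
Demand choke price (Qd = 0): P = 110.
CS = ½(110 − 102)(24) = 96.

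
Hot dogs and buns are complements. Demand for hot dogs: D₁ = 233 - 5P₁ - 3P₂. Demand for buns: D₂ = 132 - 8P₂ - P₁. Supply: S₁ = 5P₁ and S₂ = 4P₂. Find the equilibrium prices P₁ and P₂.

P₁ = 800/39, P₂ = 1087/117

Market 1: 233 - 5P₁ - 3P₂ = 5P₁ → 10P₁ + 3P₂ = 233.
Market 2: 12P₂ + P₁ = 132.
Eliminating P₂: 12×(1) − 3×(2) gives 117P₁ = 2400, so P₁ = 800/39.
Back-substitute into (2): P₂ = (132 − 1×800/39) / 12 = 1087/117.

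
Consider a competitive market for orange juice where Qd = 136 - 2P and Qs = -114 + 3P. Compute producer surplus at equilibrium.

Equilibrium: 136 - 2P = -114 + 3P gives P* = 50, Q* = 36.
Supply starts at P = 38 (where Qs = 0).
PS = ½(50 − 38)(36) = 216.

Producer surplus = 216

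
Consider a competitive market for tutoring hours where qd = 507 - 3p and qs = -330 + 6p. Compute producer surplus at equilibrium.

Equilibrium: 507 - 3p = -330 + 6p gives p* = 93, q* = 228.
Supply starts at p = 55 (where qs = 0).
PS = ½(93 − 55)(228) = 4332.

Producer surplus = 4332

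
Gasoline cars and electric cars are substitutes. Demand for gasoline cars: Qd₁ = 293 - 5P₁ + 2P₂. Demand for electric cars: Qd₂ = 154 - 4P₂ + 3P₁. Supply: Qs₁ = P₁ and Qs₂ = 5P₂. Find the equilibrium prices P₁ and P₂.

Market 1: 293 - 5P₁ + 2P₂ = P₁ → 6P₁ - 2P₂ = 293.
Market 2: 9P₂ - 3P₁ = 154.
Eliminating P₂: 9×(1) + 2×(2) gives 48P₁ = 2945, so P₁ = 2945/48.
Back-substitute into (2): P₂ = (154 + 3×2945/48) / 9 = 37.5625.

P₁ = 2945/48, P₂ = 37.5625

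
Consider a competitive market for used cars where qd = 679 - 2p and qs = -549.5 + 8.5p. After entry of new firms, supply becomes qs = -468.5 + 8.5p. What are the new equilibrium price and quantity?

Original equilibrium: p* = 117, q* = 445.
New equilibrium: 679 - 2p = -468.5 + 8.5p, so 1147.5 = 10.5p and p' = 765/7; q' = 679 − 2(765/7) = 3223/7.

p' = 765/7, q' = 3223/7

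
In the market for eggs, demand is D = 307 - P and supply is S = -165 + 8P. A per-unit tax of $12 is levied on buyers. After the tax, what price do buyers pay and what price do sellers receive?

Buyers pay 568/9, sellers receive 460/9

Pre-tax equilibrium: P* = 472/9, Q* = 2291/9.
Tax on buyers shifts demand to D = 307 − 1(P + 12) = 295 - P.
295 - P = -165 + 8P gives seller price Ps = 460/9; buyers pay Pb = 460/9 + 12 = 568/9.
New quantity: Q = 307 − 1(568/9) = 2195/9.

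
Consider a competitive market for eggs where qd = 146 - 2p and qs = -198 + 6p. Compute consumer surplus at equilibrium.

Consumer surplus = 900

Equilibrium: 146 - 2p = -198 + 6p gives p* = 43, q* = 60.
Demand choke price (qd = 0): p = 73.
CS = ½(73 − 43)(60) = 900.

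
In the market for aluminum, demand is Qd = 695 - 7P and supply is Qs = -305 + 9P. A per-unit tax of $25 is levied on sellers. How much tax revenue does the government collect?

Pre-tax equilibrium: P* = 62.5, Q* = 257.5.
Tax on sellers shifts supply to Qs = -305 + 9(P − 25) = -530 + 9P.
695 - 7P = -530 + 9P gives buyer price Pb = 76.5625; sellers receive Ps = 76.5625 − 25 = 51.5625.
New quantity: Q = 695 − 7(76.5625) = 159.0625.
Revenue = 25 × 159.0625 = 3976.5625.

Tax revenue = 3976.5625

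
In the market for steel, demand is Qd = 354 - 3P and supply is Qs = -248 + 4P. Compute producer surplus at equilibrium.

Producer surplus = 1152

Equilibrium: 354 - 3P = -248 + 4P gives P* = 86, Q* = 96.
Supply starts at P = 62 (where Qs = 0).
PS = ½(86 − 62)(96) = 1152.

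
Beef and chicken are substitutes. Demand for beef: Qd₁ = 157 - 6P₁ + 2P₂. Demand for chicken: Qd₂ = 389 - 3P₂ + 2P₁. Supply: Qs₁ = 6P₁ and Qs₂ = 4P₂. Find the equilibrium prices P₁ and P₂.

P₁ = 23.4625, P₂ = 62.275

Market 1: 157 - 6P₁ + 2P₂ = 6P₁ → 12P₁ - 2P₂ = 157.
Market 2: 7P₂ - 2P₁ = 389.
Eliminating P₂: 7×(1) + 2×(2) gives 80P₁ = 1877, so P₁ = 23.4625.
Back-substitute into (2): P₂ = (389 + 2×23.4625) / 7 = 62.275.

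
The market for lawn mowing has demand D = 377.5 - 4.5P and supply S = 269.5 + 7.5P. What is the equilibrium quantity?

Set D = S: 377.5 - 4.5P = 269.5 + 7.5P.
108 = 12P, so P* = 9.
Q* = 377.5 − 4.5(9) = 337.

Q* = 337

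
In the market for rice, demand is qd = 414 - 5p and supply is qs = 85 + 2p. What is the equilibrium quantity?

Set qd = qs: 414 - 5p = 85 + 2p.
329 = 7p, so p* = 47.
q* = 414 − 5(47) = 179.

q* = 179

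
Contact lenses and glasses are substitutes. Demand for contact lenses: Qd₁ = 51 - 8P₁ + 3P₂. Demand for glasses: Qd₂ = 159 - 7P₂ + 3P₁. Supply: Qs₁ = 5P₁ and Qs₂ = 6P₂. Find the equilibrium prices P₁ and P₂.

Market 1: 51 - 8P₁ + 3P₂ = 5P₁ → 13P₁ - 3P₂ = 51.
Market 2: 13P₂ - 3P₁ = 159.
Eliminating P₂: 13×(1) + 3×(2) gives 160P₁ = 1140, so P₁ = 7.125.
Back-substitute into (2): P₂ = (159 + 3×7.125) / 13 = 13.875.

P₁ = 7.125, P₂ = 13.875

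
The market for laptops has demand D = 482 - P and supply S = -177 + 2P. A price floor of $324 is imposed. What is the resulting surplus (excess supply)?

Equilibrium price would be P* = 659/3, so the floor at 324 binds.
At P = 324: D = 158, S = 471.
Surplus = 471 − 158 = 313.

Surplus = 313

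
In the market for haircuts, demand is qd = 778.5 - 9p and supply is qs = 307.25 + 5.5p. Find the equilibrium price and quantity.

Set qd = qs: 778.5 - 9p = 307.25 + 5.5p.
471.25 = 14.5p, so p* = 32.5.
q* = 778.5 − 9(32.5) = 486.

p* = 32.5, q* = 486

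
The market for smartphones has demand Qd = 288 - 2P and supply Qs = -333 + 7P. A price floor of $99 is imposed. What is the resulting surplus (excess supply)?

Equilibrium price would be P* = 69, so the floor at 99 binds.
At P = 99: Qd = 90, Qs = 360.
Surplus = 360 − 90 = 270.

Surplus = 270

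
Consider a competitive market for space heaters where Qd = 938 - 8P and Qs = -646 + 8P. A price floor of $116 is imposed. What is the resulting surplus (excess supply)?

Surplus = 272

Equilibrium price would be P* = 99, so the floor at 116 binds.
At P = 116: Qd = 10, Qs = 282.
Surplus = 282 − 10 = 272.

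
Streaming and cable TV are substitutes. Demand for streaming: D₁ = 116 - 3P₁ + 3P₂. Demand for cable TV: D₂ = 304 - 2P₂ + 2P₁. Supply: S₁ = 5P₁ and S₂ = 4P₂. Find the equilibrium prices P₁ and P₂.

Market 1: 116 - 3P₁ + 3P₂ = 5P₁ → 8P₁ - 3P₂ = 116.
Market 2: 6P₂ - 2P₁ = 304.
Eliminating P₂: 6×(1) + 3×(2) gives 42P₁ = 1608, so P₁ = 268/7.
Back-substitute into (2): P₂ = (304 + 2×268/7) / 6 = 444/7.

P₁ = 268/7, P₂ = 444/7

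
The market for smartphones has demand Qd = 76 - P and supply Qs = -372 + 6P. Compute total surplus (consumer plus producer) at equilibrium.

Equilibrium: 76 - P = -372 + 6P gives P* = 64, Q* = 12.
Demand choke price: P = 76; supply starts at P = 62.
CS = ½(76 − 64)(12) = 72; PS = ½(64 − 62)(12) = 12.

Total surplus = 84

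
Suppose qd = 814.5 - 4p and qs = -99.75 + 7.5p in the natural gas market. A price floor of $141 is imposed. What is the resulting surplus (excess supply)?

Equilibrium price would be p* = 79.5, so the floor at 141 binds.
At p = 141: qd = 250.5, qs = 957.75.
Surplus = 957.75 − 250.5 = 707.25.

Surplus = 707.25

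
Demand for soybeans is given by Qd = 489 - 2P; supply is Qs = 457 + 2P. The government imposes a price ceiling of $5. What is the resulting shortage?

Equilibrium price would be P* = 8, so the ceiling at 5 binds.
At P = 5: Qd = 489 − 2(5) = 479, Qs = 457 + 2(5) = 467.
Shortage = 479 − 467 = 12.

Shortage = 12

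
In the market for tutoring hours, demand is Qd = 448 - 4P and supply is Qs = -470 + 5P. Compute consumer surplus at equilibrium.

Consumer surplus = 200

Equilibrium: 448 - 4P = -470 + 5P gives P* = 102, Q* = 40.
Demand choke price (Qd = 0): P = 112.
CS = ½(112 − 102)(40) = 200.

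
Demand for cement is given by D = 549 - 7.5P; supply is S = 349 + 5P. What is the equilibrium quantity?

Set D = S: 549 - 7.5P = 349 + 5P.
200 = 12.5P, so P* = 16.
Q* = 549 − 7.5(16) = 429.

Q* = 429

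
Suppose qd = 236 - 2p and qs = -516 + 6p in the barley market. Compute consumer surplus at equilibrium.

Consumer surplus = 576

Equilibrium: 236 - 2p = -516 + 6p gives p* = 94, q* = 48.
Demand choke price (qd = 0): p = 118.
CS = ½(118 − 94)(48) = 576.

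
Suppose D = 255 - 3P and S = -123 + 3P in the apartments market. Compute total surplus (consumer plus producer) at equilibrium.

Equilibrium: 255 - 3P = -123 + 3P gives P* = 63, Q* = 66.
Demand choke price: P = 85; supply starts at P = 41.
CS = ½(85 − 63)(66) = 726; PS = ½(63 − 41)(66) = 726.

Total surplus = 1452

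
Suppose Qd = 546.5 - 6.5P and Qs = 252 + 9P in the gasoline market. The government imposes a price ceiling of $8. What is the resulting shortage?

Equilibrium price would be P* = 19, so the ceiling at 8 binds.
At P = 8: Qd = 546.5 − 6.5(8) = 494.5, Qs = 252 + 9(8) = 324.
Shortage = 494.5 − 324 = 170.5.

Shortage = 170.5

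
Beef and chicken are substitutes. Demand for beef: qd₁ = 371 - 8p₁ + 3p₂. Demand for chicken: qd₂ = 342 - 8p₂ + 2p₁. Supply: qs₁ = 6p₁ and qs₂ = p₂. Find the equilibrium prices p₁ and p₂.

Market 1: 371 - 8p₁ + 3p₂ = 6p₁ → 14p₁ - 3p₂ = 371.
Market 2: 9p₂ - 2p₁ = 342.
Eliminating p₂: 9×(1) + 3×(2) gives 120p₁ = 4365, so p₁ = 36.375.
Back-substitute into (2): p₂ = (342 + 2×36.375) / 9 = 553/12.

p₁ = 36.375, p₂ = 553/12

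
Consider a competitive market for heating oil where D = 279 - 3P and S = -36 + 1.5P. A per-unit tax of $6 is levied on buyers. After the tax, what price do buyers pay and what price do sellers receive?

Pre-tax equilibrium: P* = 70, Q* = 69.
Tax on buyers shifts demand to D = 279 − 3(P + 6) = 261 - 3P.
261 - 3P = -36 + 1.5P gives seller price Ps = 66; buyers pay Pb = 66 + 6 = 72.
New quantity: Q = 279 − 3(72) = 63.

Buyers pay $72, sellers receive $66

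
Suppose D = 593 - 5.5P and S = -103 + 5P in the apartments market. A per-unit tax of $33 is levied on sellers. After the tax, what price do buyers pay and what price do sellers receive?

Pre-tax equilibrium: P* = 464/7, Q* = 1599/7.
Tax on sellers shifts supply to S = -103 + 5(P − 33) = -268 + 5P.
593 - 5.5P = -268 + 5P gives buyer price Pb = 82; sellers receive Ps = 82 − 33 = 49.
New quantity: Q = 593 − 5.5(82) = 142.

Buyers pay $82, sellers receive $49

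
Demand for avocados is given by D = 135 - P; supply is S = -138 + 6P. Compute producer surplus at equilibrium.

Equilibrium: 135 - P = -138 + 6P gives P* = 39, Q* = 96.
Supply starts at P = 23 (where S = 0).
PS = ½(39 − 23)(96) = 768.

Producer surplus = 768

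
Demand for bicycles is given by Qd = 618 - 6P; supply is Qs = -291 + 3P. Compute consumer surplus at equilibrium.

Consumer surplus = 12

Equilibrium: 618 - 6P = -291 + 3P gives P* = 101, Q* = 12.
Demand choke price (Qd = 0): P = 103.
CS = ½(103 − 101)(12) = 12.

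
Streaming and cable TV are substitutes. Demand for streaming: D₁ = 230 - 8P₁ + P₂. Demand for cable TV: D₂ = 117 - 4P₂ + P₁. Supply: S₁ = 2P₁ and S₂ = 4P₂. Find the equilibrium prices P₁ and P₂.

Market 1: 230 - 8P₁ + P₂ = 2P₁ → 10P₁ - P₂ = 230.
Market 2: 8P₂ - P₁ = 117.
Eliminating P₂: 8×(1) + 1×(2) gives 79P₁ = 1957, so P₁ = 1957/79.
Back-substitute into (2): P₂ = (117 + 1×1957/79) / 8 = 1400/79.

P₁ = 1957/79, P₂ = 1400/79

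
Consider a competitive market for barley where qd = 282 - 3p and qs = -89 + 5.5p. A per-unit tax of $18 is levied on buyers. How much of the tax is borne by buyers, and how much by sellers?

Pre-tax equilibrium: p* = 742/17, q* = 2568/17.
Tax on buyers shifts demand to qd = 282 − 3(p + 18) = 228 - 3p.
228 - 3p = -89 + 5.5p gives seller price ps = 634/17; buyers pay pb = 634/17 + 18 = 940/17.
New quantity: q = 282 − 3(940/17) = 1974/17.
Buyer burden = 940/17 − 742/17 = 198/17; seller burden = 742/17 − 634/17 = 108/17.

Buyers bear 198/17, sellers bear 108/17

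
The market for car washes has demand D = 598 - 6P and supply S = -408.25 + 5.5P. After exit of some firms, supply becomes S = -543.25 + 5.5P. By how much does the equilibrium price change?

Original equilibrium: P* = 87.5, Q* = 73.
New equilibrium: 598 - 6P = -543.25 + 5.5P, so 1141.25 = 11.5P and P' = 4565/46; Q' = 598 − 6(4565/46) = 59/23.
Change in price: 4565/46 − 87.5 = 270/23.

ΔP = 270/23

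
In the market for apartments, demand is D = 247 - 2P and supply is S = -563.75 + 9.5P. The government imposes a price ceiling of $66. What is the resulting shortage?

Shortage = 51.75

Equilibrium price would be P* = 70.5, so the ceiling at 66 binds.
At P = 66: D = 247 − 2(66) = 115, S = -563.75 + 9.5(66) = 63.25.
Shortage = 115 − 63.25 = 51.75.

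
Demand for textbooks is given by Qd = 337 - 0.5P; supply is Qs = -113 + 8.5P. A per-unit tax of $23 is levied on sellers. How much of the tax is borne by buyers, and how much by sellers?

Pre-tax equilibrium: P* = 50, Q* = 312.
Tax on sellers shifts supply to Qs = -113 + 8.5(P − 23) = -308.5 + 8.5P.
337 - 0.5P = -308.5 + 8.5P gives buyer price Pb = 1291/18; sellers receive Ps = 1291/18 − 23 = 877/18.
New quantity: Q = 337 − 0.5(1291/18) = 10841/36.
Buyer burden = 1291/18 − 50 = 391/18; seller burden = 50 − 877/18 = 23/18.

Buyers bear 391/18, sellers bear 23/18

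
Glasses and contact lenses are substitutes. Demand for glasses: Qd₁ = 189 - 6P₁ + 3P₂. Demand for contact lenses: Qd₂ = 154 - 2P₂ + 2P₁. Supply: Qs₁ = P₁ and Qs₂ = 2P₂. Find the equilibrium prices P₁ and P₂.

Market 1: 189 - 6P₁ + 3P₂ = P₁ → 7P₁ - 3P₂ = 189.
Market 2: 4P₂ - 2P₁ = 154.
Eliminating P₂: 4×(1) + 3×(2) gives 22P₁ = 1218, so P₁ = 609/11.
Back-substitute into (2): P₂ = (154 + 2×609/11) / 4 = 728/11.

P₁ = 609/11, P₂ = 728/11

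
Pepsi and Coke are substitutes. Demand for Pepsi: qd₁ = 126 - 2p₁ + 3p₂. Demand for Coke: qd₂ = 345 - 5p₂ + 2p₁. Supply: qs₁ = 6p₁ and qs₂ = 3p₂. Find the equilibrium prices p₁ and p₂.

p₁ = 2043/58, p₂ = 1506/29

Market 1: 126 - 2p₁ + 3p₂ = 6p₁ → 8p₁ - 3p₂ = 126.
Market 2: 8p₂ - 2p₁ = 345.
Eliminating p₂: 8×(1) + 3×(2) gives 58p₁ = 2043, so p₁ = 2043/58.
Back-substitute into (2): p₂ = (345 + 2×2043/58) / 8 = 1506/29.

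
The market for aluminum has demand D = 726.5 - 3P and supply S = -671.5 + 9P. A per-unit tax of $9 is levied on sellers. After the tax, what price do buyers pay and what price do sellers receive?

Pre-tax equilibrium: P* = 116.5, Q* = 377.
Tax on sellers shifts supply to S = -671.5 + 9(P − 9) = -752.5 + 9P.
726.5 - 3P = -752.5 + 9P gives buyer price Pb = 123.25; sellers receive Ps = 123.25 − 9 = 114.25.
New quantity: Q = 726.5 − 3(123.25) = 356.75.

Buyers pay $123.25, sellers receive $114.25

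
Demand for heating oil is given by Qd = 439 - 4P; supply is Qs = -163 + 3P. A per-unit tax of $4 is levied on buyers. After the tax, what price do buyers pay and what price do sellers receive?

Pre-tax equilibrium: P* = 86, Q* = 95.
Tax on buyers shifts demand to Qd = 439 − 4(P + 4) = 423 - 4P.
423 - 4P = -163 + 3P gives seller price Ps = 586/7; buyers pay Pb = 586/7 + 4 = 614/7.
New quantity: Q = 439 − 4(614/7) = 617/7.

Buyers pay 614/7, sellers receive 586/7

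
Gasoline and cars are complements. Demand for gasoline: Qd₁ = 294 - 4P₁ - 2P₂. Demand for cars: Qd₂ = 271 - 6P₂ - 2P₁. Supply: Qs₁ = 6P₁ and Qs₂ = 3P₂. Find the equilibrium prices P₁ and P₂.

Market 1: 294 - 4P₁ - 2P₂ = 6P₁ → 10P₁ + 2P₂ = 294.
Market 2: 9P₂ + 2P₁ = 271.
Eliminating P₂: 9×(1) − 2×(2) gives 86P₁ = 2104, so P₁ = 1052/43.
Back-substitute into (2): P₂ = (271 − 2×1052/43) / 9 = 1061/43.

P₁ = 1052/43, P₂ = 1061/43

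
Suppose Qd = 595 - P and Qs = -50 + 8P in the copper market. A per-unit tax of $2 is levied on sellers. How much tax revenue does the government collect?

Tax revenue = 9388/9

Pre-tax equilibrium: P* = 215/3, Q* = 1570/3.
Tax on sellers shifts supply to Qs = -50 + 8(P − 2) = -66 + 8P.
595 - P = -66 + 8P gives buyer price Pb = 661/9; sellers receive Ps = 661/9 − 2 = 643/9.
New quantity: Q = 595 − 1(661/9) = 4694/9.
Revenue = 2 × 4694/9 = 9388/9.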